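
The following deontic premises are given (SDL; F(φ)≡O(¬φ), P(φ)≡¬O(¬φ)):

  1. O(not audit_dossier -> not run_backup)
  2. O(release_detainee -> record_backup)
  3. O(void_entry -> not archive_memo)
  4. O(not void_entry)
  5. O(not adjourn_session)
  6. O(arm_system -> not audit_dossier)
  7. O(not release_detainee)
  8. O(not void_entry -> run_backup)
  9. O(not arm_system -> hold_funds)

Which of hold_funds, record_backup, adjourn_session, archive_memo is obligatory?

From premise 4 we have O(not void_entry).
With premise 8, O(not void_entry -> run_backup), the K-axiom yields O(run_backup).
Premise 1, O(not audit_dossier -> not run_backup), contraposes to O(run_backup -> audit_dossier); with O(run_backup) we get O(audit_dossier).
The contrapositive of premise 6 (O(arm_system -> not audit_dossier)) is O(audit_dossier -> not arm_system), and O(audit_dossier) is already established, so O(not arm_system).
Applying K to premise 9 (O(not arm_system -> hold_funds)) and O(not arm_system) yields O(hold_funds).
So O(hold_funds) holds — hold_funds is obligatory. None of the other listed options is made obligatory by any chain of premises.

hold_funds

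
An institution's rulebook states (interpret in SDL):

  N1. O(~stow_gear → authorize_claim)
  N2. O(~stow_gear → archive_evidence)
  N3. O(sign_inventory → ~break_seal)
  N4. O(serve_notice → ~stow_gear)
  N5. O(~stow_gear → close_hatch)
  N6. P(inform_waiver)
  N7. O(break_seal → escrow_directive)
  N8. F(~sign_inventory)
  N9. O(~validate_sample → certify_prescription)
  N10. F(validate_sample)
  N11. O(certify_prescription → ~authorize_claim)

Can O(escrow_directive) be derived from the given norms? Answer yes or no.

No

Premise 7 is O(break_seal → escrow_directive), but O(break_seal) is not derivable from the premises, so it does not yield O(escrow_directive).
No other premise forces O(escrow_directive). An ideal world satisfying every premise can still have escrow_directive false, so O(escrow_directive) is not derivable.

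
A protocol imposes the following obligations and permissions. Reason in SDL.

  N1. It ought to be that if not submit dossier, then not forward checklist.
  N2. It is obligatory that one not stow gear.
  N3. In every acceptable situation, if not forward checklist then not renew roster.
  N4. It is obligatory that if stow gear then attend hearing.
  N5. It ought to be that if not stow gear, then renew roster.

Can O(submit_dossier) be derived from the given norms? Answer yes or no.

Premise 2 gives O(¬stow_gear).
Applying K to premise 5 (O(¬stow_gear → renew_roster)) and O(¬stow_gear) yields O(renew_roster).
Premise 3, O(¬forward_checklist → ¬renew_roster), contraposes to O(renew_roster → forward_checklist); with O(renew_roster) we get O(forward_checklist).
The contrapositive of premise 1 (O(¬submit_dossier → ¬forward_checklist)) is O(forward_checklist → submit_dossier), and O(forward_checklist) is already established, so O(submit_dossier).
Premise 4 does not contribute to this derivation.
So O(submit_dossier) follows.

Yes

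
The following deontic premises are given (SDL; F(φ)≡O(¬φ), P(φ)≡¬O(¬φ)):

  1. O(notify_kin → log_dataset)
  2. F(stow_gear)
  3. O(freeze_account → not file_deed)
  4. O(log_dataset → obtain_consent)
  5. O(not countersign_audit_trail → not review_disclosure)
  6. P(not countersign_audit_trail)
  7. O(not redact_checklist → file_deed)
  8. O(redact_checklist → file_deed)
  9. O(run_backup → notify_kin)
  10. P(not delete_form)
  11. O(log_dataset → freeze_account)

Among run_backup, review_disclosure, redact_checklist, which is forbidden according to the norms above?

run_backup

Premises 7 and 8 are O(not redact_checklist → file_deed) and O(redact_checklist → file_deed); every ideal world satisfies not redact_checklist or redact_checklist, so in either case file_deed holds — hence O(file_deed).
The contrapositive of premise 3 (O(freeze_account → not file_deed)) is O(file_deed → not freeze_account), and O(file_deed) is already established, so O(not freeze_account).
The contrapositive of premise 11 (O(log_dataset → freeze_account)) is O(not freeze_account → not log_dataset), and O(not freeze_account) is already established, so O(not log_dataset).
The contrapositive of premise 1 (O(notify_kin → log_dataset)) is O(not log_dataset → not notify_kin), and O(not log_dataset) is already established, so O(not notify_kin).
Premise 9, O(run_backup → notify_kin), contraposes to O(not notify_kin → not run_backup); with O(not notify_kin) we get O(not run_backup).
So O(not run_backup) holds, i.e. run_backup is forbidden. None of the other listed options is forbidden under the premises.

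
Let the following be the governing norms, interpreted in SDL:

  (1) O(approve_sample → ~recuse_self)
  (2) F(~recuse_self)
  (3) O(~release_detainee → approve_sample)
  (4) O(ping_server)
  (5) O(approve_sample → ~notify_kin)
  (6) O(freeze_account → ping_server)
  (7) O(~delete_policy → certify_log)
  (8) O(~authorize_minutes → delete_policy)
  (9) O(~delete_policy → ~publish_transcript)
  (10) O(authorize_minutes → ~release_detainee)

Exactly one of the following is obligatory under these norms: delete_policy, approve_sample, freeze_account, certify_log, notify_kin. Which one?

Premise 2 is F(~recuse_self), i.e. O(recuse_self).
The contrapositive of premise 1 (O(approve_sample → ~recuse_self)) is O(recuse_self → ~approve_sample), and O(recuse_self) is already established, so O(~approve_sample).
The contrapositive of premise 3 (O(~release_detainee → approve_sample)) is O(~approve_sample → release_detainee), and O(~approve_sample) is already established, so O(release_detainee).
The contrapositive of premise 10 (O(authorize_minutes → ~release_detainee)) is O(release_detainee → ~authorize_minutes), and O(release_detainee) is already established, so O(~authorize_minutes).
Premise 8 is O(~authorize_minutes → delete_policy); since O(~authorize_minutes), deontic closure gives O(delete_policy).
So O(delete_policy) holds — delete_policy is obligatory. None of the other listed options is made obligatory by any chain of premises.

delete_policy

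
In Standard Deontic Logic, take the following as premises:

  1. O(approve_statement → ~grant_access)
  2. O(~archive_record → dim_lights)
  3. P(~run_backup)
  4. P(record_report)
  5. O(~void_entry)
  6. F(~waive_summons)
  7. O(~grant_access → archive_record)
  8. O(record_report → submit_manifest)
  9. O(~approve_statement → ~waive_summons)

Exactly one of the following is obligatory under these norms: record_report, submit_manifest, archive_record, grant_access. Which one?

Premise 6, F(~waive_summons), is equivalent to O(waive_summons).
Premise 9 is O(~approve_statement → ~waive_summons); contrapositively O(waive_summons → approve_statement). Since O(waive_summons) holds, K gives O(approve_statement).
Applying K to premise 1 (O(approve_statement → ~grant_access)) and O(approve_statement) yields O(~grant_access).
Premise 7 is O(~grant_access → archive_record); since O(~grant_access), deontic closure gives O(archive_record).
So O(archive_record) holds — archive_record is obligatory. None of the other listed options is made obligatory by any chain of premises.

archive_record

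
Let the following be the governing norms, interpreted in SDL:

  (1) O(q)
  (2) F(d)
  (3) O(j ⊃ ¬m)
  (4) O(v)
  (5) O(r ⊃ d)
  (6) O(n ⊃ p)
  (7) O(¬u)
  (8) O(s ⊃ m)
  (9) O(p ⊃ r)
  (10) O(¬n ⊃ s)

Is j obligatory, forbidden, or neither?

Forbidden

Premise 2 is F(d), i.e. O(¬d).
The contrapositive of premise 5 (O(r ⊃ d)) is O(¬d ⊃ ¬r), and O(¬d) is already established, so O(¬r).
The contrapositive of premise 9 (O(p ⊃ r)) is O(¬r ⊃ ¬p), and O(¬r) is already established, so O(¬p).
Premise 6, O(n ⊃ p), contraposes to O(¬p ⊃ ¬n); with O(¬p) we get O(¬n).
From O(¬n) and premise 10, O(¬n ⊃ s), we obtain O(s).
Applying K to premise 8 (O(s ⊃ m)) and O(s) yields O(m).
The contrapositive of premise 3 (O(j ⊃ ¬m)) is O(m ⊃ ¬j), and O(m) is already established, so O(¬j).
Premises 1, 4, 7 do not contribute to this derivation.
Thus O(¬j), which is F(j): j is forbidden.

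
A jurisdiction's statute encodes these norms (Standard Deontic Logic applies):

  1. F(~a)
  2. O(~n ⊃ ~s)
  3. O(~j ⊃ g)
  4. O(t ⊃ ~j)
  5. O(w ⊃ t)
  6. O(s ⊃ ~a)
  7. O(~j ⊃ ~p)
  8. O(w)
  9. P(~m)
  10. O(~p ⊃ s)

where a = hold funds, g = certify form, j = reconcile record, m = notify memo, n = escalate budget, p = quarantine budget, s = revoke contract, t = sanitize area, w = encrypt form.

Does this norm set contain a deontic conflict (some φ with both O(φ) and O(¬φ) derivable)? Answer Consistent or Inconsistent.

Inconsistent

Premise 1, F(~a), is equivalent to O(a).
Premise 6 is O(s ⊃ ~a); contrapositively O(a ⊃ ~s). Since O(a) holds, K gives O(~s).
The contrapositive of premise 10 (O(~p ⊃ s)) is O(~s ⊃ p), and O(~s) is already established, so O(p).
The contrapositive of premise 7 (O(~j ⊃ ~p)) is O(p ⊃ j), and O(p) is already established, so O(j).
The contrapositive of premise 4 (O(t ⊃ ~j)) is O(j ⊃ ~t), and O(j) is already established, so O(~t).
Premise 5 is O(w ⊃ t); contrapositively O(~t ⊃ ~w). Since O(~t) holds, K gives O(~w).
However, premise 8 gives O(w).
We now have both O(~w) and O(w) — w is simultaneously obligatory and forbidden, violating the D-axiom.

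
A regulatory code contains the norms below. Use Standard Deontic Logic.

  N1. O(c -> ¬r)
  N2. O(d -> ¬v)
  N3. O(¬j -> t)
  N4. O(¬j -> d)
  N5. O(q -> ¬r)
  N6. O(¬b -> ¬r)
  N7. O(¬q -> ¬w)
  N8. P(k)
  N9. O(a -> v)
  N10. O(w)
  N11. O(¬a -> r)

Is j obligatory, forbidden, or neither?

Premise 10 gives O(w).
The contrapositive of premise 7 (O(¬q -> ¬w)) is O(w -> q), and O(w) is already established, so O(q).
Premise 5 is O(q -> ¬r); since O(q), deontic closure gives O(¬r).
Premise 11 is O(¬a -> r); contrapositively O(¬r -> a). Since O(¬r) holds, K gives O(a).
Applying K to premise 9 (O(a -> v)) and O(a) yields O(v).
Premise 2 is O(d -> ¬v); contrapositively O(v -> ¬d). Since O(v) holds, K gives O(¬d).
The contrapositive of premise 4 (O(¬j -> d)) is O(¬d -> j), and O(¬d) is already established, so O(j).
Premises 1, 3, 6, 8 do not contribute to this derivation.
Hence j is obligatory.

Obligatory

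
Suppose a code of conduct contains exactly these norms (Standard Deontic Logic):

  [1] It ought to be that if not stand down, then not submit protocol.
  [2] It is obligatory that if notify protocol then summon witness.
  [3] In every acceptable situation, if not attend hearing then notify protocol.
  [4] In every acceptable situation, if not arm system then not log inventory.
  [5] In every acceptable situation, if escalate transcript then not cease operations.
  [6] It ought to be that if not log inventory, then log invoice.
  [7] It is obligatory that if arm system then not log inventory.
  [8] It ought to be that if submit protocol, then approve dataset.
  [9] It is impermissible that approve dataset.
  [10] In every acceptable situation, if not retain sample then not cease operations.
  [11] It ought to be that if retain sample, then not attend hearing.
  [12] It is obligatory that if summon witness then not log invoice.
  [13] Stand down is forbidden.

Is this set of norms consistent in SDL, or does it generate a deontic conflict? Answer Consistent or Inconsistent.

Premise 8 is O(submit_protocol → approve_dataset), but O(submit_protocol) is not derivable from the premises, so it does not yield O(approve_dataset).
So O(approve_dataset) is not derivable, and the apparent clash with O(¬approve_dataset) does not arise.
A world satisfying every obligation exists (e.g. approve_dataset=false, arm_system=false, attend_hearing=true, cease_operations=false, escalate_transcript=false, log_inventory=false, log_invoice=true, notify_protocol=false, retain_sample=false, stand_down=false, submit_protocol=false, summon_witness=false); no atom is both obligatory and forbidden, so the set is consistent.

Consistent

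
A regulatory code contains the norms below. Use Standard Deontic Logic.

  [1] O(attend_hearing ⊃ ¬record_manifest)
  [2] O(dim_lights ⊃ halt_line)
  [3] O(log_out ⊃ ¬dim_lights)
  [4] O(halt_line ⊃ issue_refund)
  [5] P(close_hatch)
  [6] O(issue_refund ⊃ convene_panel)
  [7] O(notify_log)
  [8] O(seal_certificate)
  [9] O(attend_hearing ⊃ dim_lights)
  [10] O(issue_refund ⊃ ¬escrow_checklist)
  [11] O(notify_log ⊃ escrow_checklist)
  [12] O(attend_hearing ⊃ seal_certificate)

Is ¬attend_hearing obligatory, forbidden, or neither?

Premise 7 states O(notify_log) outright.
From O(notify_log) and premise 11, O(notify_log ⊃ escrow_checklist), we obtain O(escrow_checklist).
Premise 10 is O(issue_refund ⊃ ¬escrow_checklist); contrapositively O(escrow_checklist ⊃ ¬issue_refund). Since O(escrow_checklist) holds, K gives O(¬issue_refund).
Premise 4 is O(halt_line ⊃ issue_refund); contrapositively O(¬issue_refund ⊃ ¬halt_line). Since O(¬issue_refund) holds, K gives O(¬halt_line).
The contrapositive of premise 2 (O(dim_lights ⊃ halt_line)) is O(¬halt_line ⊃ ¬dim_lights), and O(¬halt_line) is already established, so O(¬dim_lights).
Premise 9 is O(attend_hearing ⊃ dim_lights); contrapositively O(¬dim_lights ⊃ ¬attend_hearing). Since O(¬dim_lights) holds, K gives O(¬attend_hearing).
Premises 1, 3, 5, 6, 8, 12 do not contribute to this derivation.
Hence ¬attend_hearing is obligatory.

Obligatory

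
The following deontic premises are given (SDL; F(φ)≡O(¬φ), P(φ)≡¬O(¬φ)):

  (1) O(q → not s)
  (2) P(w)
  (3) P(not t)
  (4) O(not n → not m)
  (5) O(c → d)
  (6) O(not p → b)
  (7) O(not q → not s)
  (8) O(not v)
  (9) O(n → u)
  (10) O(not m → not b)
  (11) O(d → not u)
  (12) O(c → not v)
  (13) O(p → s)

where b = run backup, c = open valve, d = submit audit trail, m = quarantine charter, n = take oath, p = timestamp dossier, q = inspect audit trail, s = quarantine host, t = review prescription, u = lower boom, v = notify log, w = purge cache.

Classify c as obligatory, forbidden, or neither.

Premises 1 and 7 are O(q → not s) and O(not q → not s); every ideal world satisfies q or not q, so in either case not s holds — hence O(not s).
Premise 13, O(p → s), contraposes to O(not s → not p); with O(not s) we get O(not p).
Premise 6 is O(not p → b); since O(not p), deontic closure gives O(b).
The contrapositive of premise 10 (O(not m → not b)) is O(b → m), and O(b) is already established, so O(m).
Premise 4 is O(not n → not m); contrapositively O(m → n). Since O(m) holds, K gives O(n).
With premise 9, O(n → u), the K-axiom yields O(u).
The contrapositive of premise 11 (O(d → not u)) is O(u → not d), and O(u) is already established, so O(not d).
The contrapositive of premise 5 (O(c → d)) is O(not d → not c), and O(not d) is already established, so O(not c).
Premises 2, 3, 8, 12 do not contribute to this derivation.
Thus O(not c), which is F(c): c is forbidden.

Forbidden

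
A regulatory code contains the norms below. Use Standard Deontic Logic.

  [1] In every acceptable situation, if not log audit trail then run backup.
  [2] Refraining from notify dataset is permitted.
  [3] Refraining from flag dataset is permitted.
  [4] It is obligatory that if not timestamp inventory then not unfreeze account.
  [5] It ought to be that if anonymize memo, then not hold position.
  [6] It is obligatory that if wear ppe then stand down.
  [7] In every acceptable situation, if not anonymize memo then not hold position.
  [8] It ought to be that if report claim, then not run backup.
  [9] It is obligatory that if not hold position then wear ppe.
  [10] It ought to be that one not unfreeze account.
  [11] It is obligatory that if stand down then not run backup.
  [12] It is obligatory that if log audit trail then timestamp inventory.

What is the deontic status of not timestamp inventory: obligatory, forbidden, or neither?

By case analysis on anonymize_memo: premise 5 gives O(anonymize_memo → ¬hold_position) and premise 7 gives O(¬anonymize_memo → ¬hold_position), so O(¬hold_position) either way.
With premise 9, O(¬hold_position → wear_ppe), the K-axiom yields O(wear_ppe).
Premise 6 is O(wear_ppe → stand_down); since O(wear_ppe), deontic closure gives O(stand_down).
Premise 11 is O(stand_down → ¬run_backup); since O(stand_down), deontic closure gives O(¬run_backup).
Premise 1 is O(¬log_audit_trail → run_backup); contrapositively O(¬run_backup → log_audit_trail). Since O(¬run_backup) holds, K gives O(log_audit_trail).
Premise 12 is O(log_audit_trail → timestamp_inventory); since O(log_audit_trail), deontic closure gives O(timestamp_inventory).
Premises 2, 3, 4, 8, 10 do not contribute to this derivation.
Thus O(timestamp_inventory), which is F(¬timestamp_inventory): ¬timestamp_inventory is forbidden.

Forbidden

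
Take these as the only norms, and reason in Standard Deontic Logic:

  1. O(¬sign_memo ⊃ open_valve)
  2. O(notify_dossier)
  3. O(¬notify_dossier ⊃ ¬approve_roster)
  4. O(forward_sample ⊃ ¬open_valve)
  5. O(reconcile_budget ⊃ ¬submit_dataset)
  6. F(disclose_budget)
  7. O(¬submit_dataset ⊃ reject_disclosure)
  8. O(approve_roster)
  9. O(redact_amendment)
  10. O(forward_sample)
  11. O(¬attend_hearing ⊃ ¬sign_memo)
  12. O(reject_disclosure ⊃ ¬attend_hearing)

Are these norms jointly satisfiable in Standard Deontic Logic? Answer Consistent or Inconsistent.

Consistent

Premise 3 is O(¬notify_dossier ⊃ ¬approve_roster), but O(¬notify_dossier) is not derivable from the premises, so it does not yield O(¬approve_roster).
So O(¬approve_roster) is not derivable, and the apparent clash with O(approve_roster) does not arise.
A world satisfying every obligation exists (e.g. approve_roster=true, attend_hearing=true, disclose_budget=false, forward_sample=true, notify_dossier=true, open_valve=false, reconcile_budget=false, redact_amendment=true, reject_disclosure=false, sign_memo=true, submit_dataset=true); no atom is both obligatory and forbidden, so the set is consistent.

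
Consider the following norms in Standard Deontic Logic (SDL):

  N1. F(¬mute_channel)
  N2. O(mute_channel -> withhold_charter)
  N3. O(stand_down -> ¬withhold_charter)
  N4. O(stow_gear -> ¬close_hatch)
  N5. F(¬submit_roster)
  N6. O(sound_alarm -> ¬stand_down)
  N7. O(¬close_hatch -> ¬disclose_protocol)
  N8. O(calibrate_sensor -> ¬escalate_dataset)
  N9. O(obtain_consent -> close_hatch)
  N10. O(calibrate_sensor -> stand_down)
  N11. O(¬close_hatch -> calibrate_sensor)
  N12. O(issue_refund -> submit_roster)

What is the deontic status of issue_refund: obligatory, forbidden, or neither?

Neither

Premise 12 is O(issue_refund -> submit_roster); even if O(submit_roster) held, inferring O(issue_refund) would be affirming the consequent — invalid.
No premise or chain of K-axiom applications forces O(issue_refund), and none forces O(¬issue_refund). So issue_refund is neither obligatory nor forbidden under these norms.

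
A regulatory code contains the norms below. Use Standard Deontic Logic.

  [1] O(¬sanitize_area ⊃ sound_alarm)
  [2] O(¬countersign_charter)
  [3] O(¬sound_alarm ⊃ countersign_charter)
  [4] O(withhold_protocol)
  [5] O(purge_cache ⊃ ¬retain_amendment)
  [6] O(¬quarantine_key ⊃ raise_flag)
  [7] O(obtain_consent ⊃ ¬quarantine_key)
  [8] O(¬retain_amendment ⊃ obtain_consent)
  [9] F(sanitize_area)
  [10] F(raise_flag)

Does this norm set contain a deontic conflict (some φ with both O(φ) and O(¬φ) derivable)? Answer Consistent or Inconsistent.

Consistent

Premise 3 is O(¬sound_alarm ⊃ countersign_charter), but O(¬sound_alarm) is not derivable from the premises, so it does not yield O(countersign_charter).
So O(countersign_charter) is not derivable, and the apparent clash with O(¬countersign_charter) does not arise.
A world satisfying every obligation exists (e.g. countersign_charter=false, obtain_consent=false, purge_cache=false, quarantine_key=true, raise_flag=false, retain_amendment=true, sanitize_area=false, sound_alarm=true, withhold_protocol=true); no atom is both obligatory and forbidden, so the set is consistent.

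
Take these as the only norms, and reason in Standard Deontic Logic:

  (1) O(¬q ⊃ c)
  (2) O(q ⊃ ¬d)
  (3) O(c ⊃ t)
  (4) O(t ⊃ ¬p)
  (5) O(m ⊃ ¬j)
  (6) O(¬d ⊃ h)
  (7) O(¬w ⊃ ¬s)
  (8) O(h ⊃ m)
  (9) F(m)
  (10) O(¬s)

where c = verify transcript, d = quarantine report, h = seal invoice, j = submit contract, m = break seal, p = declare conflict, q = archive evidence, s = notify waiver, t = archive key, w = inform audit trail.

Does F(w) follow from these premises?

Premise 7 is O(¬w ⊃ ¬s); even if O(¬s) held, inferring O(¬w) would be affirming the consequent — invalid.
No other premise forces O(¬w). An ideal world satisfying every premise can still have w true, so F(w) is not derivable.

No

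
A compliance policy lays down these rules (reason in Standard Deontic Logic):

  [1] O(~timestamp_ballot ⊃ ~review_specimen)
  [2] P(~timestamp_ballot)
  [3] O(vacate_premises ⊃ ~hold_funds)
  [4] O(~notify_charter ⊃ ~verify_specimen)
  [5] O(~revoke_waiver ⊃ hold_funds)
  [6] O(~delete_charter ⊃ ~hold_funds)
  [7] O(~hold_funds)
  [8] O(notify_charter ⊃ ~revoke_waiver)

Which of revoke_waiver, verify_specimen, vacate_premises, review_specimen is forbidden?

From premise 7 we have O(~hold_funds).
The contrapositive of premise 5 (O(~revoke_waiver ⊃ hold_funds)) is O(~hold_funds ⊃ revoke_waiver), and O(~hold_funds) is already established, so O(revoke_waiver).
Premise 8 is O(notify_charter ⊃ ~revoke_waiver); contrapositively O(revoke_waiver ⊃ ~notify_charter). Since O(revoke_waiver) holds, K gives O(~notify_charter).
Premise 4 is O(~notify_charter ⊃ ~verify_specimen); since O(~notify_charter), deontic closure gives O(~verify_specimen).
So O(~verify_specimen) holds, i.e. verify_specimen is forbidden. None of the other listed options is forbidden under the premises.

verify_specimen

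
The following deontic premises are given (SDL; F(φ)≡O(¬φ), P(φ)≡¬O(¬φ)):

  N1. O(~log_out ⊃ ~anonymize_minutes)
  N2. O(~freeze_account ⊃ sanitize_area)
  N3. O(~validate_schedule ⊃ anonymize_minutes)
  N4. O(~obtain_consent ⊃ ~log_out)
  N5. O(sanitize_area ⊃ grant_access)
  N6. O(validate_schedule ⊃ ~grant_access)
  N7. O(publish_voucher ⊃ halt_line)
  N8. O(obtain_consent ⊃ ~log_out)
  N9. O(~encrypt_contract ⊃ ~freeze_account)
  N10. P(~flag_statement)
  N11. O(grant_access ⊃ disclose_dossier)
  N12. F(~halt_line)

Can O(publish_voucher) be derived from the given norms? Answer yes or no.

No

Premise 7 is O(publish_voucher ⊃ halt_line); even if O(halt_line) held, inferring O(publish_voucher) would be affirming the consequent — invalid.
No other premise forces O(publish_voucher). An ideal world satisfying every premise can still have publish_voucher false, so O(publish_voucher) is not derivable.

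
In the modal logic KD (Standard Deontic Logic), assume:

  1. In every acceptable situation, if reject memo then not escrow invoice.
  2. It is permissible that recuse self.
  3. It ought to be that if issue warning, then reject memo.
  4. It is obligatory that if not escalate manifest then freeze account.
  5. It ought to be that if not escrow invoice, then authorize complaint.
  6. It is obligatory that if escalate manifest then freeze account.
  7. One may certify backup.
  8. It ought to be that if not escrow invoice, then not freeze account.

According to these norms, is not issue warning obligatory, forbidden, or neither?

Obligatory

Premises 4 and 6 cover both cases: O(¬escalate_manifest → freeze_account) and O(escalate_manifest → freeze_account). Since ¬escalate_manifest ∨ escalate_manifest is a tautology, O(freeze_account) follows.
The contrapositive of premise 8 (O(¬escrow_invoice → ¬freeze_account)) is O(freeze_account → escrow_invoice), and O(freeze_account) is already established, so O(escrow_invoice).
Premise 1 is O(reject_memo → ¬escrow_invoice); contrapositively O(escrow_invoice → ¬reject_memo). Since O(escrow_invoice) holds, K gives O(¬reject_memo).
Premise 3 is O(issue_warning → reject_memo); contrapositively O(¬reject_memo → ¬issue_warning). Since O(¬reject_memo) holds, K gives O(¬issue_warning).
Premises 2, 5, 7 do not contribute to this derivation.
Hence ¬issue_warning is obligatory.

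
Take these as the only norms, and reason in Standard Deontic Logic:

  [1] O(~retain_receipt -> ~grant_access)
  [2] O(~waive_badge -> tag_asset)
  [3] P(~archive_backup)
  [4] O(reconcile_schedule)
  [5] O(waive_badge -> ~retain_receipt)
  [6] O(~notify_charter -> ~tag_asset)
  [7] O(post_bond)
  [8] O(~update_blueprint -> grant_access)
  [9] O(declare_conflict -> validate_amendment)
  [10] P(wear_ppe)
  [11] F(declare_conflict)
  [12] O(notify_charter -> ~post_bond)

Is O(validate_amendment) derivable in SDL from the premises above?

Premise 9 is O(declare_conflict -> validate_amendment), but O(declare_conflict) is not derivable from the premises, so it does not yield O(validate_amendment).
No other premise forces O(validate_amendment). An ideal world satisfying every premise can still have validate_amendment false, so O(validate_amendment) is not derivable.

No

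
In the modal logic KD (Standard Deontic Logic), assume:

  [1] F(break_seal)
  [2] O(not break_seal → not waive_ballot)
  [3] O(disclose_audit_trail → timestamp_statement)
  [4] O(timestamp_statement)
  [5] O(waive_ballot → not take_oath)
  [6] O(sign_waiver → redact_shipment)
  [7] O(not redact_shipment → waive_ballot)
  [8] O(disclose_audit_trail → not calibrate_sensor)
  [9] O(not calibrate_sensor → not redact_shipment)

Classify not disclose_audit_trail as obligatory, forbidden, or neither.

Obligatory

Premise 1, F(break_seal), is equivalent to O(not break_seal).
Applying K to premise 2 (O(not break_seal → not waive_ballot)) and O(not break_seal) yields O(not waive_ballot).
The contrapositive of premise 7 (O(not redact_shipment → waive_ballot)) is O(not waive_ballot → redact_shipment), and O(not waive_ballot) is already established, so O(redact_shipment).
Premise 9 is O(not calibrate_sensor → not redact_shipment); contrapositively O(redact_shipment → calibrate_sensor). Since O(redact_shipment) holds, K gives O(calibrate_sensor).
Premise 8, O(disclose_audit_trail → not calibrate_sensor), contraposes to O(calibrate_sensor → not disclose_audit_trail); with O(calibrate_sensor) we get O(not disclose_audit_trail).
Premises 3, 4, 5, 6 do not contribute to this derivation.
Hence not disclose_audit_trail is obligatory.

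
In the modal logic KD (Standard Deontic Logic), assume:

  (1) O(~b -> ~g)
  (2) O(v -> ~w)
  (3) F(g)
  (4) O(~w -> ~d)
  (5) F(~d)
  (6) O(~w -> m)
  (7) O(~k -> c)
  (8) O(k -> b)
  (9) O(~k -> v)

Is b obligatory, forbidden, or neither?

Obligatory

Premise 5, F(~d), is equivalent to O(d).
Premise 4 is O(~w -> ~d); contrapositively O(d -> w). Since O(d) holds, K gives O(w).
Premise 2, O(v -> ~w), contraposes to O(w -> ~v); with O(w) we get O(~v).
Premise 9 is O(~k -> v); contrapositively O(~v -> k). Since O(~v) holds, K gives O(k).
Applying K to premise 8 (O(k -> b)) and O(k) yields O(b).
Premises 1, 3, 6, 7 do not contribute to this derivation.
Hence b is obligatory.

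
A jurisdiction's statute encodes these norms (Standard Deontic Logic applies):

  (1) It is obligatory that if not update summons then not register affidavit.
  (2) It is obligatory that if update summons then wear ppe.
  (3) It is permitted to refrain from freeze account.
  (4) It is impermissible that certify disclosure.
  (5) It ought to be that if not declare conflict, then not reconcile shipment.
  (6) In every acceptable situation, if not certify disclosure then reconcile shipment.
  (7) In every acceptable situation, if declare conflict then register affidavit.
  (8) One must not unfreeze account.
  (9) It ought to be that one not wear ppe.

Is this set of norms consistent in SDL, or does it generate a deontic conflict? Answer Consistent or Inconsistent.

Premise 9 gives O(¬wear_ppe).
The contrapositive of premise 2 (O(update_summons → wear_ppe)) is O(¬wear_ppe → ¬update_summons), and O(¬wear_ppe) is already established, so O(¬update_summons).
Applying K to premise 1 (O(¬update_summons → ¬register_affidavit)) and O(¬update_summons) yields O(¬register_affidavit).
Premise 7 is O(declare_conflict → register_affidavit); contrapositively O(¬register_affidavit → ¬declare_conflict). Since O(¬register_affidavit) holds, K gives O(¬declare_conflict).
From O(¬declare_conflict) and premise 5, O(¬declare_conflict → ¬reconcile_shipment), we obtain O(¬reconcile_shipment).
Premise 6, O(¬certify_disclosure → reconcile_shipment), contraposes to O(¬reconcile_shipment → certify_disclosure); with O(¬reconcile_shipment) we get O(certify_disclosure).
However, F(certify_disclosure) at premise 4 amounts to O(¬certify_disclosure).
We now have both O(certify_disclosure) and O(¬certify_disclosure) — certify_disclosure is simultaneously obligatory and forbidden, violating the D-axiom.

Inconsistent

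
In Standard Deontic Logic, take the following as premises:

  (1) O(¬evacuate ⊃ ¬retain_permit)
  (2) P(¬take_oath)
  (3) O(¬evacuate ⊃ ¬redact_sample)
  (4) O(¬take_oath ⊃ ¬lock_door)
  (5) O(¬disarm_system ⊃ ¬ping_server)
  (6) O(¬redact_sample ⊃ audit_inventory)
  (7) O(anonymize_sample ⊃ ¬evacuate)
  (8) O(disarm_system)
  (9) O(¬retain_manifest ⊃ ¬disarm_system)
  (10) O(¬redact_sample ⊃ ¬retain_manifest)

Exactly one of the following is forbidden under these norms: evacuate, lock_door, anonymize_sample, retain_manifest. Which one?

Premise 8 states O(disarm_system) outright.
Premise 9 is O(¬retain_manifest ⊃ ¬disarm_system); contrapositively O(disarm_system ⊃ retain_manifest). Since O(disarm_system) holds, K gives O(retain_manifest).
Premise 10 is O(¬redact_sample ⊃ ¬retain_manifest); contrapositively O(retain_manifest ⊃ redact_sample). Since O(retain_manifest) holds, K gives O(redact_sample).
Premise 3 is O(¬evacuate ⊃ ¬redact_sample); contrapositively O(redact_sample ⊃ evacuate). Since O(redact_sample) holds, K gives O(evacuate).
The contrapositive of premise 7 (O(anonymize_sample ⊃ ¬evacuate)) is O(evacuate ⊃ ¬anonymize_sample), and O(evacuate) is already established, so O(¬anonymize_sample).
So O(¬anonymize_sample) holds, i.e. anonymize_sample is forbidden. None of the other listed options is forbidden under the premises.

anonymize_sample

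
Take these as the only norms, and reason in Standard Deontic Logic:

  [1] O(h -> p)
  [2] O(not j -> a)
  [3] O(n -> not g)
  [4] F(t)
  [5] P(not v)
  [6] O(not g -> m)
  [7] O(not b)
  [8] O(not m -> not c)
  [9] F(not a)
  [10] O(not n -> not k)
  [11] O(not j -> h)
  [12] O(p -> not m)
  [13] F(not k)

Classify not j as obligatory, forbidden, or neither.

Forbidden

Premise 13, F(not k), is equivalent to O(k).
The contrapositive of premise 10 (O(not n -> not k)) is O(k -> n), and O(k) is already established, so O(n).
With premise 3, O(n -> not g), the K-axiom yields O(not g).
Applying K to premise 6 (O(not g -> m)) and O(not g) yields O(m).
Premise 12, O(p -> not m), contraposes to O(m -> not p); with O(m) we get O(not p).
Premise 1, O(h -> p), contraposes to O(not p -> not h); with O(not p) we get O(not h).
The contrapositive of premise 11 (O(not j -> h)) is O(not h -> j), and O(not h) is already established, so O(j).
Premises 2, 4, 5, 7, 8, 9 do not contribute to this derivation.
Thus O(j), which is F(not j): not j is forbidden.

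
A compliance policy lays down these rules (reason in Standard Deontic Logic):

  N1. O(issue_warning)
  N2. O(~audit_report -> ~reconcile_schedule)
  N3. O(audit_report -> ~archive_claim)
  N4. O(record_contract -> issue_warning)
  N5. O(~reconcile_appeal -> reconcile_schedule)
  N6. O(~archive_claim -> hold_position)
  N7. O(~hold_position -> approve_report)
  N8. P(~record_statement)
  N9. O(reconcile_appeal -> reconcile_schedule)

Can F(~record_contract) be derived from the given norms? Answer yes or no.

Premise 4 is O(record_contract -> issue_warning); even if O(issue_warning) held, inferring O(record_contract) would be affirming the consequent — invalid.
No other premise forces O(record_contract). An ideal world satisfying every premise can still have ~record_contract true, so F(~record_contract) is not derivable.

No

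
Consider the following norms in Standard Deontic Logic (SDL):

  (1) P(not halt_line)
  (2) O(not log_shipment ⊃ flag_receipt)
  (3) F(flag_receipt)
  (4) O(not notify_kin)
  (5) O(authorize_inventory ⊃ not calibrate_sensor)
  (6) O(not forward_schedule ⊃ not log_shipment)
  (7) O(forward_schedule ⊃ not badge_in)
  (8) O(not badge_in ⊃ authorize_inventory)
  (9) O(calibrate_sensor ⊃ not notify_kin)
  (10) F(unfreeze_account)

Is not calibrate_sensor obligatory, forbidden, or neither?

Obligatory

Premise 3, F(flag_receipt), is equivalent to O(not flag_receipt).
Premise 2 is O(not log_shipment ⊃ flag_receipt); contrapositively O(not flag_receipt ⊃ log_shipment). Since O(not flag_receipt) holds, K gives O(log_shipment).
Premise 6 is O(not forward_schedule ⊃ not log_shipment); contrapositively O(log_shipment ⊃ forward_schedule). Since O(log_shipment) holds, K gives O(forward_schedule).
Premise 7 is O(forward_schedule ⊃ not badge_in); since O(forward_schedule), deontic closure gives O(not badge_in).
Premise 8 is O(not badge_in ⊃ authorize_inventory); since O(not badge_in), deontic closure gives O(authorize_inventory).
From O(authorize_inventory) and premise 5, O(authorize_inventory ⊃ not calibrate_sensor), we obtain O(not calibrate_sensor).
Premises 1, 4, 9, 10 do not contribute to this derivation.
Hence not calibrate_sensor is obligatory.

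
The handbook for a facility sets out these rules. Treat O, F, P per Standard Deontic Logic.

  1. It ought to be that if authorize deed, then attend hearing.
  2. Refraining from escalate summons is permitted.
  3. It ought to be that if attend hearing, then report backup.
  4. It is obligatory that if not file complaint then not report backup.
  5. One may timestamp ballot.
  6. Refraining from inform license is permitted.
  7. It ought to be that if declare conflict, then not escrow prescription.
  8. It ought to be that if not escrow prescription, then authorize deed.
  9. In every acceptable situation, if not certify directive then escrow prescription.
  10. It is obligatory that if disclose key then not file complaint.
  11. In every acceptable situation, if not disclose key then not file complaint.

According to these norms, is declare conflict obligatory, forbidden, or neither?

Forbidden

Premises 10 and 11 are O(disclose_key → ¬file_complaint) and O(¬disclose_key → ¬file_complaint); every ideal world satisfies disclose_key or ¬disclose_key, so in either case ¬file_complaint holds — hence O(¬file_complaint).
Premise 4 is O(¬file_complaint → ¬report_backup); since O(¬file_complaint), deontic closure gives O(¬report_backup).
Premise 3, O(attend_hearing → report_backup), contraposes to O(¬report_backup → ¬attend_hearing); with O(¬report_backup) we get O(¬attend_hearing).
The contrapositive of premise 1 (O(authorize_deed → attend_hearing)) is O(¬attend_hearing → ¬authorize_deed), and O(¬attend_hearing) is already established, so O(¬authorize_deed).
The contrapositive of premise 8 (O(¬escrow_prescription → authorize_deed)) is O(¬authorize_deed → escrow_prescription), and O(¬authorize_deed) is already established, so O(escrow_prescription).
Premise 7, O(declare_conflict → ¬escrow_prescription), contraposes to O(escrow_prescription → ¬declare_conflict); with O(escrow_prescription) we get O(¬declare_conflict).
Premises 2, 5, 6, 9 do not contribute to this derivation.
Thus O(¬declare_conflict), which is F(declare_conflict): declare_conflict is forbidden.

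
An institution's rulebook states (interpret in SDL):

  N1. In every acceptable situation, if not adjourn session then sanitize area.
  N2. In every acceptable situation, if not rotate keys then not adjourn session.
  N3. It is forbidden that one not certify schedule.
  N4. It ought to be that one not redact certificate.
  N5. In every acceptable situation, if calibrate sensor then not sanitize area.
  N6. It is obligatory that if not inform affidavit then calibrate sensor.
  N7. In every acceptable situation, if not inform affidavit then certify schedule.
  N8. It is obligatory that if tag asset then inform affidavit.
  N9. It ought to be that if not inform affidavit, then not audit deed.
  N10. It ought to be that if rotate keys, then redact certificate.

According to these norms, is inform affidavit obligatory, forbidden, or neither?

Obligatory

From premise 4 we have O(¬redact_certificate).
Premise 10, O(rotate_keys → redact_certificate), contraposes to O(¬redact_certificate → ¬rotate_keys); with O(¬redact_certificate) we get O(¬rotate_keys).
Applying K to premise 2 (O(¬rotate_keys → ¬adjourn_session)) and O(¬rotate_keys) yields O(¬adjourn_session).
Applying K to premise 1 (O(¬adjourn_session → sanitize_area)) and O(¬adjourn_session) yields O(sanitize_area).
The contrapositive of premise 5 (O(calibrate_sensor → ¬sanitize_area)) is O(sanitize_area → ¬calibrate_sensor), and O(sanitize_area) is already established, so O(¬calibrate_sensor).
The contrapositive of premise 6 (O(¬inform_affidavit → calibrate_sensor)) is O(¬calibrate_sensor → inform_affidavit), and O(¬calibrate_sensor) is already established, so O(inform_affidavit).
Premises 3, 7, 8, 9 do not contribute to this derivation.
Hence inform_affidavit is obligatory.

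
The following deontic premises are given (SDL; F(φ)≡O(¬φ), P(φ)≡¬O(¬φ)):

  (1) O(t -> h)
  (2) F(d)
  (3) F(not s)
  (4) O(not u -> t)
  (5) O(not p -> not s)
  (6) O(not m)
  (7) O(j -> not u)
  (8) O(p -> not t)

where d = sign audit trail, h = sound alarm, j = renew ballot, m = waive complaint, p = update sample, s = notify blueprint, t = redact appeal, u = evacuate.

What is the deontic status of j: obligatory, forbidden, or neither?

Forbidden

F(not s) at premise 3 means O(s).
The contrapositive of premise 5 (O(not p -> not s)) is O(s -> p), and O(s) is already established, so O(p).
Premise 8 is O(p -> not t); since O(p), deontic closure gives O(not t).
Premise 4 is O(not u -> t); contrapositively O(not t -> u). Since O(not t) holds, K gives O(u).
Premise 7 is O(j -> not u); contrapositively O(u -> not j). Since O(u) holds, K gives O(not j).
Premises 1, 2, 6 do not contribute to this derivation.
Thus O(not j), which is F(j): j is forbidden.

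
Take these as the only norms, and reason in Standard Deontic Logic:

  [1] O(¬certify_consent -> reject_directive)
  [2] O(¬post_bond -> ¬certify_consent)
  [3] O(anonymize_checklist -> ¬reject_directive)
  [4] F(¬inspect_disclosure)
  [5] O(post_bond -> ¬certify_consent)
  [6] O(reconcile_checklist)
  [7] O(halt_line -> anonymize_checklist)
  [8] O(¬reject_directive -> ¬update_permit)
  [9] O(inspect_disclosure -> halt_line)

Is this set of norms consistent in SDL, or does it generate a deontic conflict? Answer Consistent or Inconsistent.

Inconsistent

Premises 5 and 2 are O(post_bond -> ¬certify_consent) and O(¬post_bond -> ¬certify_consent); every ideal world satisfies post_bond or ¬post_bond, so in either case ¬certify_consent holds — hence O(¬certify_consent).
With premise 1, O(¬certify_consent -> reject_directive), the K-axiom yields O(reject_directive).
The contrapositive of premise 3 (O(anonymize_checklist -> ¬reject_directive)) is O(reject_directive -> ¬anonymize_checklist), and O(reject_directive) is already established, so O(¬anonymize_checklist).
The contrapositive of premise 7 (O(halt_line -> anonymize_checklist)) is O(¬anonymize_checklist -> ¬halt_line), and O(¬anonymize_checklist) is already established, so O(¬halt_line).
The contrapositive of premise 9 (O(inspect_disclosure -> halt_line)) is O(¬halt_line -> ¬inspect_disclosure), and O(¬halt_line) is already established, so O(¬inspect_disclosure).
Yet premise 4 is F(¬inspect_disclosure), i.e. O(inspect_disclosure).
We now have both O(¬inspect_disclosure) and O(inspect_disclosure) — inspect_disclosure is simultaneously obligatory and forbidden, violating the D-axiom.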